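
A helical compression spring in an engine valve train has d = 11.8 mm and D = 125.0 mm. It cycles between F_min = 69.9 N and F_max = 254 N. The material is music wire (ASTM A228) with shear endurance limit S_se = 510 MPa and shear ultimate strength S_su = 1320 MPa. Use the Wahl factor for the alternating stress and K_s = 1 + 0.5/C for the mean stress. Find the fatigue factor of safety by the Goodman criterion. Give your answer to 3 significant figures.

C = D/d = 125.0/11.8 = 10.5932; K_W = (4C−1)/(4C−4)+0.615/C = 1.1362; K_s = 1+0.5/C = 1.0472
F_a = (F_max−F_min)/2 = 92.05 N; F_m = (F_max+F_min)/2 = 161.95 N
τ_a = K_W·8F_aD/(πd³) = 1.1362 × 17.833 = 20.263 MPa
τ_m = K_s·8F_mD/(πd³) = 1.0472 × 31.375 = 32.856 MPa
Goodman: 1/n_f = τ_a/S_se + τ_m/S_su = 20.263/510 + 32.856/1320 = 0.03973 + 0.02489 = 0.064622
n_f = 1/0.064622 = 15.47

15.5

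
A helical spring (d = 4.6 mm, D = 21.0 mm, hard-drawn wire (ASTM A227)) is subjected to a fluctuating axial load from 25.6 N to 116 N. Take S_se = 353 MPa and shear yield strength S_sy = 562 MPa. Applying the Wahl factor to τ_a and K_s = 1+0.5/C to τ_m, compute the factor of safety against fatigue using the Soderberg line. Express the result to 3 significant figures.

5.83

C = D/d = 21.0/4.6 = 4.5652; K_W = (4C−1)/(4C−4)+0.615/C = 1.3451; K_s = 1+0.5/C = 1.1095
F_a = (F_max−F_min)/2 = 45.2 N; F_m = (F_max+F_min)/2 = 70.8 N
τ_a = K_W·8F_aD/(πd³) = 1.3451 × 24.833 = 33.402 MPa
τ_m = K_s·8F_mD/(πd³) = 1.1095 × 38.897 = 43.157 MPa
Soderberg: 1/n_f = τ_a/S_se + τ_m/S_sy = 33.402/353 + 43.157/562 = 0.09462 + 0.07679 = 0.17142
n_f = 1/0.17142 = 5.834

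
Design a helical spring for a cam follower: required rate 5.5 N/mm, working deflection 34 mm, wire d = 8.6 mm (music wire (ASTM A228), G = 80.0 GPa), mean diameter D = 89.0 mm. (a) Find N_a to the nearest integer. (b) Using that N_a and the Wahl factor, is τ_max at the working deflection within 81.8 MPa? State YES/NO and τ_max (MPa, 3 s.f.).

(a) 14 coils; (b) YES, τ_max = 76.5 MPa

N_a = Gd⁴/(8D³k) = (80.0×10³)(8.6⁴)/(8·89.0³·5.5) = 14.11 → N_a = 14
Actual rate k = Gd⁴/(8D³·14) = 5.5424 N/mm
Working load F = kδ = 5.5424·34 = 188.44 N
C = 89.0/8.6 = 10.3488; K_W = (4C−1)/(4C−4)+0.615/C = 1.1397
τ_max = K_W·8FD/(πd³) = 1.1397·67.144 = 76.521 MPa
τ_max ≤ 81.8 MPa → acceptable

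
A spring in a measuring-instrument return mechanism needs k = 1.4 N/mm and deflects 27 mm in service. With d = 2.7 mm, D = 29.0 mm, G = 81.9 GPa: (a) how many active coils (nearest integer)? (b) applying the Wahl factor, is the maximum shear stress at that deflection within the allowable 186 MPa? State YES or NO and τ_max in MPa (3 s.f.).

(a) 16 coils; (b) YES, τ_max = 160 MPa

N_a = Gd⁴/(8D³k) = (81.9×10³)(2.7⁴)/(8·29.0³·1.4) = 15.93 → N_a = 16
Actual rate k = Gd⁴/(8D³·16) = 1.3942 N/mm
Working load F = kδ = 1.3942·27 = 37.644 N
C = 29.0/2.7 = 10.7407; K_W = (4C−1)/(4C−4)+0.615/C = 1.1343
τ_max = K_W·8FD/(πd³) = 1.1343·141.24 = 160.2 MPa
τ_max ≤ 186 MPa → acceptable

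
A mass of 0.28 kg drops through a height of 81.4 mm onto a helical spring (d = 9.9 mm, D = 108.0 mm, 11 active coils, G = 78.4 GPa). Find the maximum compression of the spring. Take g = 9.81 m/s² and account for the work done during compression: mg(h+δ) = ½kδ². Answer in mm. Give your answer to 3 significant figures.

k = Gd⁴/(8D³N_a) = (78.4×10³)(9.9⁴)/(8·108.0³·11) = 6.7936 N/mm
W = mg = 0.28 × 9.81 = 2.7468 N
½kδ² − Wδ − Wh = 0 → δ = (W + √(W² + 2kWh))/k
δ = (2.7468 + √(7.5449 + 3037.98))/6.7936 = (2.7468 + 55.186)/6.7936 = 8.5275 mm

8.53 mm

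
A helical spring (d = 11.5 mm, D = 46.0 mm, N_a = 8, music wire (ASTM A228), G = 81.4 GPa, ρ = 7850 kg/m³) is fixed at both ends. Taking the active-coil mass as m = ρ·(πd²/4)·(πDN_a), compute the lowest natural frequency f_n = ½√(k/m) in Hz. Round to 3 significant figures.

k = Gd⁴/(8D³N_a) = (81.4×10³)(11.5⁴)/(8·46.0³·8) = 228.54 N/mm = 2.2854e+05 N/m
Wire length L = πDN_a = π·46.0·8 = 1156.1 mm
m = ρ·(πd²/4)·L = 7850 × 103.87×10⁻⁶ m² × 1.1561 m = 0.94266 kg
f_n = ½√(k/m) = 0.5·√(2.2854e+05/0.94266) = 0.5·√(2.4244e+05) = 246.19 Hz

246 Hz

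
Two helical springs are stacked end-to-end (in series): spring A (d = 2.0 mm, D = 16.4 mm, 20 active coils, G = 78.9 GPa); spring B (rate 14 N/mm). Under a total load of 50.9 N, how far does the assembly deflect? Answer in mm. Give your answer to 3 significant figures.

k_A = Gd⁴/(8D³N_a) = (78.9×10³)(2.0⁴)/(8·16.4³·20) = 1.7887 N/mm
Series: 1/k_eq = 1/1.7887 + 1/14 = 0.63048; k_eq = 1.5861 N/mm
δ = F/k_eq = 50.9/1.5861 = 32.092 mm

32.1 mm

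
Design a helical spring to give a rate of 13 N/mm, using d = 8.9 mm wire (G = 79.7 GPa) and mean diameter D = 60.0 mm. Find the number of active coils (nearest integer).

22

N_a = Gd⁴/(8D³k) = (79.7×10³ × 8.9⁴)/(8 × 60.0³ × 13)
    = 5.00056e+08 / 2.2464e+07 = 22.26 → 22 coils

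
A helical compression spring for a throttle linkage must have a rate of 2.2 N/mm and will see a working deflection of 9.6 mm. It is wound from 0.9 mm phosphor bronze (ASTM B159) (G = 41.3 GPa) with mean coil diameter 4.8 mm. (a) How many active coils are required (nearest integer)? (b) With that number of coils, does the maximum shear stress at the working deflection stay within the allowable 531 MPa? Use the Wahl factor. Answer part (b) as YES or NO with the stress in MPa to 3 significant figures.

(a) 14 coils; (b) YES, τ_max = 454 MPa

N_a = Gd⁴/(8D³k) = (41.3×10³)(0.9⁴)/(8·4.8³·2.2) = 13.92 → N_a = 14
Actual rate k = Gd⁴/(8D³·14) = 2.1877 N/mm
Working load F = kδ = 2.1877·9.6 = 21.001 N
C = 4.8/0.9 = 5.3333; K_W = (4C−1)/(4C−4)+0.615/C = 1.2884
τ_max = K_W·8FD/(πd³) = 1.2884·352.13 = 453.68 MPa
τ_max ≤ 531 MPa → acceptable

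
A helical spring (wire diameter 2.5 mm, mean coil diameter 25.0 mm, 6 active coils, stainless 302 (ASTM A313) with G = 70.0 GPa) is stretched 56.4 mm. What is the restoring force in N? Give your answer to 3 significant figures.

206 N

k = Gd⁴/(8D³N_a) = (70.0×10³)(2.5⁴)/(8·25.0³·6) = 3.6458 N/mm
F = k·δ = 3.6458 × 56.4 = 205.62 N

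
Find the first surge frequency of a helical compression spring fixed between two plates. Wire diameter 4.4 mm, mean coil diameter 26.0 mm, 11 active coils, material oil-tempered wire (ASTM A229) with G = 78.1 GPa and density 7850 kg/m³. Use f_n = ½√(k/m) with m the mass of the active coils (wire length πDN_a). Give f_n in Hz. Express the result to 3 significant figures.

k = Gd⁴/(8D³N_a) = (78.1×10³)(4.4⁴)/(8·26.0³·11) = 18.926 N/mm = 18926 N/m
Wire length L = πDN_a = π·26.0·11 = 898.5 mm
m = ρ·(πd²/4)·L = 7850 × 15.205×10⁻⁶ m² × 0.8985 m = 0.10725 kg
f_n = ½√(k/m) = 0.5·√(18926/0.10725) = 0.5·√(1.7647e+05) = 210.04 Hz

210 Hz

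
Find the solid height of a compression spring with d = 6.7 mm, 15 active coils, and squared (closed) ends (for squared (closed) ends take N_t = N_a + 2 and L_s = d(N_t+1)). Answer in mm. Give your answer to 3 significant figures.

121 mm

squared (closed) ends: N_t = N_a + 2 = 15 + 2 = 17
L_s = d·(N_t+1) = 6.7 × 18 = 120.6 mm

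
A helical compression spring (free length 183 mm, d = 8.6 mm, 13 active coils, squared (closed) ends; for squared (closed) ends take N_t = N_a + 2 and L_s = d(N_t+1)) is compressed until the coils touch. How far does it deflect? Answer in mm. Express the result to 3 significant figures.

45.4 mm

N_t = 15; L_s = 8.6·16 = 137.6 mm
δ_solid = L₀ − L_s = 183 − 137.6 = 45.4 mm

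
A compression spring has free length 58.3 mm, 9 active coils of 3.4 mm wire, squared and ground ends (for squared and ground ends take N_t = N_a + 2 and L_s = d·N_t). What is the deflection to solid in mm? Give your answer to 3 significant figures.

N_t = 11; L_s = 3.4·11 = 37.4 mm
δ_solid = L₀ − L_s = 58.3 − 37.4 = 20.9 mm

20.9 mm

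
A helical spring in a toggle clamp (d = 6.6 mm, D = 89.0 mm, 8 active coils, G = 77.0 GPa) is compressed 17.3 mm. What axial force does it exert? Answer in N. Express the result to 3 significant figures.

k = Gd⁴/(8D³N_a) = (77.0×10³)(6.6⁴)/(8·89.0³·8) = 3.2383 N/mm
F = k·δ = 3.2383 × 17.3 = 56.023 N

56.0 N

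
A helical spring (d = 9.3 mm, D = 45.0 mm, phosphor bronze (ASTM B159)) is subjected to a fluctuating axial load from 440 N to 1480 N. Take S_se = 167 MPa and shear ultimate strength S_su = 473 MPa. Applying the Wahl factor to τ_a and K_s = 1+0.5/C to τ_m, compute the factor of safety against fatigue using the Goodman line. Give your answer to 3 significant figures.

C = D/d = 45.0/9.3 = 4.8387; K_W = (4C−1)/(4C−4)+0.615/C = 1.3225; K_s = 1+0.5/C = 1.1033
F_a = (F_max−F_min)/2 = 520 N; F_m = (F_max+F_min)/2 = 960 N
τ_a = K_W·8F_aD/(πd³) = 1.3225 × 74.081 = 97.971 MPa
τ_m = K_s·8F_mD/(πd³) = 1.1033 × 136.77 = 150.9 MPa
Goodman: 1/n_f = τ_a/S_se + τ_m/S_su = 97.971/167 + 150.9/473 = 0.58665 + 0.31902 = 0.90567
n_f = 1/0.90567 = 1.104

1.10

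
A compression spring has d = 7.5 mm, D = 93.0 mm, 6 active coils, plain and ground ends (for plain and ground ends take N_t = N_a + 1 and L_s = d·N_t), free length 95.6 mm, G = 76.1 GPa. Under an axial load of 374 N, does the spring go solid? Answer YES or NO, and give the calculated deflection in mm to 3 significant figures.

k = Gd⁴/(8D³N_a) = (76.1×10³)(7.5⁴)/(8·93.0³·6) = 6.2365 N/mm
N_t = 7; L_s = 7.5·7 = 52.5 mm; δ_solid = L₀ − L_s = 95.6 − 52.5 = 43.1 mm
δ = F/k = 374/6.2365 = 59.97 mm
δ ≥ δ_solid → spring goes solid

YES, δ = 60.0 mm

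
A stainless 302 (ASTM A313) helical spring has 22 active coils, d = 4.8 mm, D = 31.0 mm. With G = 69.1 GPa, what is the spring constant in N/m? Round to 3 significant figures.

7000 N/m

k = Gd⁴/(8D³N_a) = (69.1×10³ × 4.8⁴) / (8 × 31.0³ × 22)
  = 3.66812e+07 / 5.24322e+06 = 6.9959 N/mm = 6995.9 N/m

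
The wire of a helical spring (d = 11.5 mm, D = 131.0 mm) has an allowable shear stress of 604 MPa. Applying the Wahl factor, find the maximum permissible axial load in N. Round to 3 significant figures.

C = D/d = 131.0/11.5 = 11.3913
K_W = (4C−1)/(4C−4) + 0.615/C = 44.565/41.565 + 0.0540 = 1.1262
τ_max = K·8FD/(πd³) → F_max = τ_allow·πd³/(8DK)
F_max = 604·π·11.5³/(8·131.0·1.1262) = 2.8859e+06/1180.2 = 2445.2 N

2450 N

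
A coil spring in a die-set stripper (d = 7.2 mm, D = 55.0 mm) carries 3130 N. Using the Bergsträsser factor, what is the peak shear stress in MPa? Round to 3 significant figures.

1390 MPa

Spring index C = D/d = 55.0/7.2 = 7.6389
K_B = (4C+2)/(4C−3) = 32.556/27.556 = 1.1815
τ₀ = 8FD/(πd³) = 8·3130·55.0/(π·7.2³) = 1.3772e+06/1172.6 = 1174.5 MPa
τ_max = K·τ₀ = 1.1815 × 1174.5 = 1387.6 MPa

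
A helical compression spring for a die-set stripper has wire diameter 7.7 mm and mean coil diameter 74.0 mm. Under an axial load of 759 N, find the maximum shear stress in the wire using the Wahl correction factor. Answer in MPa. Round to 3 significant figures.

Spring index C = D/d = 74.0/7.7 = 9.6104
K_W = (4C−1)/(4C−4) + 0.615/C = 37.442/34.442 + 0.0640 = 1.1511
τ₀ = 8FD/(πd³) = 8·759·74.0/(π·7.7³) = 449328/1434.2 = 313.29 MPa
τ_max = K·τ₀ = 1.1511 × 313.29 = 360.62 MPa

361 MPa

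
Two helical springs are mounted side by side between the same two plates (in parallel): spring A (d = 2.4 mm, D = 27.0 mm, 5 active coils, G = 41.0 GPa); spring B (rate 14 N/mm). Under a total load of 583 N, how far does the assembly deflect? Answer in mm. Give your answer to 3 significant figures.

37.1 mm

k_A = Gd⁴/(8D³N_a) = (41.0×10³)(2.4⁴)/(8·27.0³·5) = 1.7277 N/mm
Parallel: k_eq = 1.7277 + 14 = 15.728 N/mm
δ = F/k_eq = 583/15.728 = 37.068 mm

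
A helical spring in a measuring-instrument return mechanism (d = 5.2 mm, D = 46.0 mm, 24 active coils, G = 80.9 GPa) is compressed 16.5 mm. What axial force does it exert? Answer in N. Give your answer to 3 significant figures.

52.2 N

k = Gd⁴/(8D³N_a) = (80.9×10³)(5.2⁴)/(8·46.0³·24) = 3.1651 N/mm
F = k·δ = 3.1651 × 16.5 = 52.224 N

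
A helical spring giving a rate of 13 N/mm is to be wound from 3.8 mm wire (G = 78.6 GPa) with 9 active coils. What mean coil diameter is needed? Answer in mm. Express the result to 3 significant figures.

D = (Gd⁴/(8N_a·k))^(1/3) = (78.6×10³·3.8⁴/(8·9·13))^(1/3)
  = (17509.8)^(1/3) = 25.9673 mm

26.0 mm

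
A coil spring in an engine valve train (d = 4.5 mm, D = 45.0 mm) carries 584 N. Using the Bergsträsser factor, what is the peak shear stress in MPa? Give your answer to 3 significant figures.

Spring index C = D/d = 45.0/4.5 = 10.0000
K_B = (4C+2)/(4C−3) = 42.000/37.000 = 1.1351
τ₀ = 8FD/(πd³) = 8·584·45.0/(π·4.5³) = 210240/286.28 = 734.39 MPa
τ_max = K·τ₀ = 1.1351 × 734.39 = 833.63 MPa

834 MPa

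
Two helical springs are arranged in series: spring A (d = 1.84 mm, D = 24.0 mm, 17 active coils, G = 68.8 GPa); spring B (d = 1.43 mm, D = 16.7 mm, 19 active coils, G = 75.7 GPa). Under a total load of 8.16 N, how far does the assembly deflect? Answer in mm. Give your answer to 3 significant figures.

37.7 mm

k_A = Gd⁴/(8D³N_a) = (68.8×10³)(1.84⁴)/(8·24.0³·17) = 0.41946 N/mm
k_B = Gd⁴/(8D³N_a) = (75.7×10³)(1.43⁴)/(8·16.7³·19) = 0.44714 N/mm
Series: 1/k_eq = 1/0.41946 + 1/0.44714 = 4.6205; k_eq = 0.21643 N/mm
δ = F/k_eq = 8.16/0.21643 = 37.703 mm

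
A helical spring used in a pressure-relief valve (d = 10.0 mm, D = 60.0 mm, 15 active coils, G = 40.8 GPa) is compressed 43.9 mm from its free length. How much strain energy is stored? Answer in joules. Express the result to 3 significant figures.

k = Gd⁴/(8D³N_a) = (40.8×10³)(10.0⁴)/(8·60.0³·15) = 15.741 N/mm
U = ½kδ² = 0.5 × 15.741 × 43.9² = 15168 N·mm = 15.168 J

15.2 J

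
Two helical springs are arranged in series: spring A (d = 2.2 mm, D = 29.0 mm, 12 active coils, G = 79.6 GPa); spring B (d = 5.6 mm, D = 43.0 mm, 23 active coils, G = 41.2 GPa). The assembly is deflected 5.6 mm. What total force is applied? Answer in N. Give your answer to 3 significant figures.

k_A = Gd⁴/(8D³N_a) = (79.6×10³)(2.2⁴)/(8·29.0³·12) = 0.79641 N/mm
k_B = Gd⁴/(8D³N_a) = (41.2×10³)(5.6⁴)/(8·43.0³·23) = 2.7697 N/mm
Series: 1/k_eq = 1/0.79641 + 1/2.7697 = 1.6167; k_eq = 0.61855 N/mm
F = k_eq·δ = 0.61855·5.6 = 3.4639 N

3.46 N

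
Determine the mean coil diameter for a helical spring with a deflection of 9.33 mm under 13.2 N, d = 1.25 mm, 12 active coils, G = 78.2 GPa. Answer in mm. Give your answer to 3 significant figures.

Required rate k = F/δ = 13.2/9.33 = 1.4148 N/mm
D = (Gd⁴/(8N_a·k))^(1/3) = (78.2×10³·1.25⁴/(8·12·1.4148))^(1/3)
  = (1405.67)^(1/3) = 11.2020 mm

11.2 mm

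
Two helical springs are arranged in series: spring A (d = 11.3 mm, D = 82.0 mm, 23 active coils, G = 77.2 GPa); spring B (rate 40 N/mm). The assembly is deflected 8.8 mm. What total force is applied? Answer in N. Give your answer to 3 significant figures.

k_A = Gd⁴/(8D³N_a) = (77.2×10³)(11.3⁴)/(8·82.0³·23) = 12.407 N/mm
Series: 1/k_eq = 1/12.407 + 1/40 = 0.1056; k_eq = 9.4698 N/mm
F = k_eq·δ = 9.4698·8.8 = 83.334 N

83.3 N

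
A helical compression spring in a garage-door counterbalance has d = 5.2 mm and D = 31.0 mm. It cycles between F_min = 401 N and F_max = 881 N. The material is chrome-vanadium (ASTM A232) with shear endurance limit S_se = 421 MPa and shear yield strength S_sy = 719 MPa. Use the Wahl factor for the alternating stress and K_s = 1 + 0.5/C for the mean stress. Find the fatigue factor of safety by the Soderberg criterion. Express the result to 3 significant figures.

1.06

C = D/d = 31.0/5.2 = 5.9615; K_W = (4C−1)/(4C−4)+0.615/C = 1.2543; K_s = 1+0.5/C = 1.0839
F_a = (F_max−F_min)/2 = 240 N; F_m = (F_max+F_min)/2 = 641 N
τ_a = K_W·8F_aD/(πd³) = 1.2543 × 134.74 = 169.01 MPa
τ_m = K_s·8F_mD/(πd³) = 1.0839 × 359.87 = 390.06 MPa
Soderberg: 1/n_f = τ_a/S_se + τ_m/S_sy = 169.01/421 + 390.06/719 = 0.40145 + 0.54250 = 0.94395
n_f = 1/0.94395 = 1.059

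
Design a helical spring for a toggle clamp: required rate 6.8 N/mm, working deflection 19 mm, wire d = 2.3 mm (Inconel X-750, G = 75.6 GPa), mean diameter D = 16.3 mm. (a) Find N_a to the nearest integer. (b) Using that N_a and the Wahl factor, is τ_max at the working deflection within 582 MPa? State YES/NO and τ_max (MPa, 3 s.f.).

(a) 9 coils; (b) YES, τ_max = 532 MPa

N_a = Gd⁴/(8D³k) = (75.6×10³)(2.3⁴)/(8·16.3³·6.8) = 8.98 → N_a = 9
Actual rate k = Gd⁴/(8D³·9) = 6.7848 N/mm
Working load F = kδ = 6.7848·19 = 128.91 N
C = 16.3/2.3 = 7.0870; K_W = (4C−1)/(4C−4)+0.615/C = 1.2100
τ_max = K_W·8FD/(πd³) = 1.2100·439.78 = 532.13 MPa
τ_max ≤ 582 MPa → acceptable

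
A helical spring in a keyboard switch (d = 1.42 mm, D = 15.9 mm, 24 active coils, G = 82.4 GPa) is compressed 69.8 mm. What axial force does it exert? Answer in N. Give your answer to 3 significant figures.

30.3 N

k = Gd⁴/(8D³N_a) = (82.4×10³)(1.42⁴)/(8·15.9³·24) = 0.4341 N/mm
F = k·δ = 0.4341 × 69.8 = 30.3 N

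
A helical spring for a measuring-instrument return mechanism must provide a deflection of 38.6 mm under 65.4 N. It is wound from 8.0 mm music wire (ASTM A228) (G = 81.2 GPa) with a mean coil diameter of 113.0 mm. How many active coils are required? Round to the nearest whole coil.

17

Required rate k = F/δ = 65.4/38.6 = 1.6943 N/mm
N_a = Gd⁴/(8D³k) = (81.2×10³ × 8.0⁴)/(8 × 113.0³ × 1.6943)
    = 3.32595e+08 / 1.95576e+07 = 17.01 → 17 coils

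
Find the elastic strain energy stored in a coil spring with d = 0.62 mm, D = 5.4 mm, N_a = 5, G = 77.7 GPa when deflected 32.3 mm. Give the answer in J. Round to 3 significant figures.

k = Gd⁴/(8D³N_a) = (77.7×10³)(0.62⁴)/(8·5.4³·5) = 1.8228 N/mm
U = ½kδ² = 0.5 × 1.8228 × 32.3² = 950.87 N·mm = 0.95087 J

0.951 J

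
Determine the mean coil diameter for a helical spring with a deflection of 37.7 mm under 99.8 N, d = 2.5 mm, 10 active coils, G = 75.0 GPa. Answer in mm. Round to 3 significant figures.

Required rate k = F/δ = 99.8/37.7 = 2.6472 N/mm
D = (Gd⁴/(8N_a·k))^(1/3) = (75.0×10³·2.5⁴/(8·10·2.6472))^(1/3)
  = (13833.8)^(1/3) = 24.0057 mm

24.0 mm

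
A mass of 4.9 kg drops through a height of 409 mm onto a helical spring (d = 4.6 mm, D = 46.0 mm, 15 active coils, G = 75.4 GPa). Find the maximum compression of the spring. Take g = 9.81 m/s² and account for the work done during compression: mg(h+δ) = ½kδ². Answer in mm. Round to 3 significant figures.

134 mm

k = Gd⁴/(8D³N_a) = (75.4×10³)(4.6⁴)/(8·46.0³·15) = 2.8903 N/mm
W = mg = 4.9 × 9.81 = 48.069 N
½kδ² − Wδ − Wh = 0 → δ = (W + √(W² + 2kWh))/k
δ = (48.069 + √(2310.6 + 113649))/2.8903 = (48.069 + 340.53)/2.8903 = 134.45 mm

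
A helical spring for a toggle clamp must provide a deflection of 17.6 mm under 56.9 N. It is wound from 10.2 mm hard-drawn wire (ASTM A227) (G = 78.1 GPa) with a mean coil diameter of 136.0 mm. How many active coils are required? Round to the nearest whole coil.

Required rate k = F/δ = 56.9/17.6 = 3.233 N/mm
N_a = Gd⁴/(8D³k) = (78.1×10³ × 10.2⁴)/(8 × 136.0³ × 3.233)
    = 8.4538e+08 / 6.50588e+07 = 12.99 → 13 coils

13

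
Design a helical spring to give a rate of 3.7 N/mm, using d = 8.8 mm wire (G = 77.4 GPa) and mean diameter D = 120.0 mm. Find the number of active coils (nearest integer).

N_a = Gd⁴/(8D³k) = (77.4×10³ × 8.8⁴)/(8 × 120.0³ × 3.7)
    = 4.64164e+08 / 5.11488e+07 = 9.075 → 9 coils

9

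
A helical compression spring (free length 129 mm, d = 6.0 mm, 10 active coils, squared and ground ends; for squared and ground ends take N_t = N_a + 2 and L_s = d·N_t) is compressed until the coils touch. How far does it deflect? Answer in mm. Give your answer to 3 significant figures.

N_t = 12; L_s = 6.0·12 = 72 mm
δ_solid = L₀ − L_s = 129 − 72 = 57 mm

57.0 mm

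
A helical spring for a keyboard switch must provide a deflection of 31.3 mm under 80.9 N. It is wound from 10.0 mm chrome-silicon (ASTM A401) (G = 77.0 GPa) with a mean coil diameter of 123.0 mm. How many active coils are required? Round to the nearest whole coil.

20

Required rate k = F/δ = 80.9/31.3 = 2.5847 N/mm
N_a = Gd⁴/(8D³k) = (77.0×10³ × 10.0⁴)/(8 × 123.0³ × 2.5847)
    = 7.7e+08 / 3.84777e+07 = 20.01 → 20 coils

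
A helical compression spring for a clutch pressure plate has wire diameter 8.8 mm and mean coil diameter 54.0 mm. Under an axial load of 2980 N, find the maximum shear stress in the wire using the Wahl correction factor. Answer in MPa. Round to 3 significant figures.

Spring index C = D/d = 54.0/8.8 = 6.1364
K_W = (4C−1)/(4C−4) + 0.615/C = 23.545/20.545 + 0.1002 = 1.2462
τ₀ = 8FD/(πd³) = 8·2980·54.0/(π·8.8³) = 1.28736e+06/2140.9 = 601.32 MPa
τ_max = K·τ₀ = 1.2462 × 601.32 = 749.38 MPa

749 MPa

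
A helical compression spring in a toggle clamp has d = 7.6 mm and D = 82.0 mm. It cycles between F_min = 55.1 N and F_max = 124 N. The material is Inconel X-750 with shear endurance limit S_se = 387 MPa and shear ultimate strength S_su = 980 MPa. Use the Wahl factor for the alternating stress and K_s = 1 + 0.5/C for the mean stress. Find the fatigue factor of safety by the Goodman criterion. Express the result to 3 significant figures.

10.7

C = D/d = 82.0/7.6 = 10.7895; K_W = (4C−1)/(4C−4)+0.615/C = 1.1336; K_s = 1+0.5/C = 1.0463
F_a = (F_max−F_min)/2 = 34.45 N; F_m = (F_max+F_min)/2 = 89.55 N
τ_a = K_W·8F_aD/(πd³) = 1.1336 × 16.387 = 18.577 MPa
τ_m = K_s·8F_mD/(πd³) = 1.0463 × 42.597 = 44.571 MPa
Goodman: 1/n_f = τ_a/S_se + τ_m/S_su = 18.577/387 + 44.571/980 = 0.04800 + 0.04548 = 0.093482
n_f = 1/0.093482 = 10.7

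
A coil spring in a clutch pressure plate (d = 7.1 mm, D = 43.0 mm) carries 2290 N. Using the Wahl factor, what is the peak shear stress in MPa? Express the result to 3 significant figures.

Spring index C = D/d = 43.0/7.1 = 6.0563
K_W = (4C−1)/(4C−4) + 0.615/C = 23.225/20.225 + 0.1015 = 1.2499
τ₀ = 8FD/(πd³) = 8·2290·43.0/(π·7.1³) = 787760/1124.4 = 700.6 MPa
τ_max = K·τ₀ = 1.2499 × 700.6 = 875.66 MPa

876 MPa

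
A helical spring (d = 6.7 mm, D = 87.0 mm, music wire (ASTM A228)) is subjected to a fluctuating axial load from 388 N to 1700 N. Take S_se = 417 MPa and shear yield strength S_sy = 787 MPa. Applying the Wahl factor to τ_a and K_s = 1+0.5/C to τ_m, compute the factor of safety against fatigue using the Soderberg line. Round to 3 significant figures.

0.435

C = D/d = 87.0/6.7 = 12.9851; K_W = (4C−1)/(4C−4)+0.615/C = 1.1099; K_s = 1+0.5/C = 1.0385
F_a = (F_max−F_min)/2 = 656 N; F_m = (F_max+F_min)/2 = 1044 N
τ_a = K_W·8F_aD/(πd³) = 1.1099 × 483.21 = 536.34 MPa
τ_m = K_s·8F_mD/(πd³) = 1.0385 × 769.02 = 798.63 MPa
Soderberg: 1/n_f = τ_a/S_se + τ_m/S_sy = 536.34/417 + 798.63/787 = 1.28618 + 1.01477 = 2.301
n_f = 1/2.301 = 0.4346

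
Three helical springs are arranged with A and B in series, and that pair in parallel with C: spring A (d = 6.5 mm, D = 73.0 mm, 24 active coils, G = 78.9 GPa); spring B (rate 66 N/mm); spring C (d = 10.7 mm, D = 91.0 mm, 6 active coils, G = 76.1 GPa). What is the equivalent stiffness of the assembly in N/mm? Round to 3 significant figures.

k_A = Gd⁴/(8D³N_a) = (78.9×10³)(6.5⁴)/(8·73.0³·24) = 1.8856 N/mm
k_C = Gd⁴/(8D³N_a) = (76.1×10³)(10.7⁴)/(8·91.0³·6) = 27.577 N/mm
Springs A,B series: k_AB = 1/(1/1.8856+1/66) = 1.8333 N/mm; parallel with C: k_eq = 1.8333+27.577 = 29.411 N/mm

29.4 N/mm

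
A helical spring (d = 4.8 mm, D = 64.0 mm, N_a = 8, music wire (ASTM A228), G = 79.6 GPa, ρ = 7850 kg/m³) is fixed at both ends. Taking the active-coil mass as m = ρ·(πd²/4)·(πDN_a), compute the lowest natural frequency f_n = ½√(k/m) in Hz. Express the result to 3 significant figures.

52.5 Hz

k = Gd⁴/(8D³N_a) = (79.6×10³)(4.8⁴)/(8·64.0³·8) = 2.5186 N/mm = 2518.6 N/m
Wire length L = πDN_a = π·64.0·8 = 1608.5 mm
m = ρ·(πd²/4)·L = 7850 × 18.096×10⁻⁶ m² × 1.6085 m = 0.22849 kg
f_n = ½√(k/m) = 0.5·√(2518.6/0.22849) = 0.5·√(11023) = 52.495 Hz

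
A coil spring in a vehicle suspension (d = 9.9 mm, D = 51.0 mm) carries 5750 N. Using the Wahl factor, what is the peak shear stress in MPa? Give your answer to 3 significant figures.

1000 MPa

Spring index C = D/d = 51.0/9.9 = 5.1515
K_W = (4C−1)/(4C−4) + 0.615/C = 19.606/16.606 + 0.1194 = 1.3000
τ₀ = 8FD/(πd³) = 8·5750·51.0/(π·9.9³) = 2.346e+06/3048.3 = 769.61 MPa
τ_max = K·τ₀ = 1.3000 × 769.61 = 1000.5 MPa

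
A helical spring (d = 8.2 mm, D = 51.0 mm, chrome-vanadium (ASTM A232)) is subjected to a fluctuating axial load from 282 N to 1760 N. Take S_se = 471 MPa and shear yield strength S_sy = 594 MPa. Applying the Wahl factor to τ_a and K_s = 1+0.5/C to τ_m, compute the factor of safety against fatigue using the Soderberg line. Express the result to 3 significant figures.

C = D/d = 51.0/8.2 = 6.2195; K_W = (4C−1)/(4C−4)+0.615/C = 1.2426; K_s = 1+0.5/C = 1.0804
F_a = (F_max−F_min)/2 = 739 N; F_m = (F_max+F_min)/2 = 1021 N
τ_a = K_W·8F_aD/(πd³) = 1.2426 × 174.07 = 216.29 MPa
τ_m = K_s·8F_mD/(πd³) = 1.0804 × 240.49 = 259.82 MPa
Soderberg: 1/n_f = τ_a/S_se + τ_m/S_sy = 216.29/471 + 259.82/594 = 0.45921 + 0.43741 = 0.89662
n_f = 1/0.89662 = 1.115

1.12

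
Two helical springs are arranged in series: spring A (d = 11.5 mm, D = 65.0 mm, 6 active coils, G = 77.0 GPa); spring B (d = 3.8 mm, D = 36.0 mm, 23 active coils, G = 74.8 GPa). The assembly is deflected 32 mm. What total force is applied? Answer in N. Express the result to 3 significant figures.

k_A = Gd⁴/(8D³N_a) = (77.0×10³)(11.5⁴)/(8·65.0³·6) = 102.16 N/mm
k_B = Gd⁴/(8D³N_a) = (74.8×10³)(3.8⁴)/(8·36.0³·23) = 1.8168 N/mm
Series: 1/k_eq = 1/102.16 + 1/1.8168 = 0.5602; k_eq = 1.7851 N/mm
F = k_eq·δ = 1.7851·32 = 57.122 N

57.1 N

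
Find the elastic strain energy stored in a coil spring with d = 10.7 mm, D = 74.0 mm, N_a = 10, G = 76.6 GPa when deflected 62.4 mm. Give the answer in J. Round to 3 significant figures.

k = Gd⁴/(8D³N_a) = (76.6×10³)(10.7⁴)/(8·74.0³·10) = 30.973 N/mm
U = ½kδ² = 0.5 × 30.973 × 62.4² = 60300 N·mm = 60.3 J

60.3 J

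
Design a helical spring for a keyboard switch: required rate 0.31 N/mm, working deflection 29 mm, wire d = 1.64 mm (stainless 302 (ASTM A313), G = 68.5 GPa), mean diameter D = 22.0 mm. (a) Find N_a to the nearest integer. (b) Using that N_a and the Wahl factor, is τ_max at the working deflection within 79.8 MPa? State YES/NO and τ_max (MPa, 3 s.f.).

(a) 19 coils; (b) NO, τ_max = 125 MPa

N_a = Gd⁴/(8D³k) = (68.5×10³)(1.64⁴)/(8·22.0³·0.31) = 18.76 → N_a = 19
Actual rate k = Gd⁴/(8D³·19) = 0.30616 N/mm
Working load F = kδ = 0.30616·29 = 8.8788 N
C = 22.0/1.64 = 13.4146; K_W = (4C−1)/(4C−4)+0.615/C = 1.1063
τ_max = K_W·8FD/(πd³) = 1.1063·112.77 = 124.75 MPa
τ_max > 79.8 MPa → exceeds allowable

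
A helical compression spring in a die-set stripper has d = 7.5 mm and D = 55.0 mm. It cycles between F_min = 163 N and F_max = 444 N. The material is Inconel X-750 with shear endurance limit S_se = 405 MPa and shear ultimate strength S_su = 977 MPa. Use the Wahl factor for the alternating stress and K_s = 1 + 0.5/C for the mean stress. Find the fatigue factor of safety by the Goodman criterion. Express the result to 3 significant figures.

C = D/d = 55.0/7.5 = 7.3333; K_W = (4C−1)/(4C−4)+0.615/C = 1.2023; K_s = 1+0.5/C = 1.0682
F_a = (F_max−F_min)/2 = 140.5 N; F_m = (F_max+F_min)/2 = 303.5 N
τ_a = K_W·8F_aD/(πd³) = 1.2023 × 46.644 = 56.079 MPa
τ_m = K_s·8F_mD/(πd³) = 1.0682 × 100.76 = 107.63 MPa
Goodman: 1/n_f = τ_a/S_se + τ_m/S_su = 56.079/405 + 107.63/977 = 0.13847 + 0.11016 = 0.24863
n_f = 1/0.24863 = 4.022

4.02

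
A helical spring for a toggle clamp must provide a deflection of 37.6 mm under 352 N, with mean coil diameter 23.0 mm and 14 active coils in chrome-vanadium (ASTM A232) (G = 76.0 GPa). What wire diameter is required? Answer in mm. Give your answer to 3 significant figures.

Required rate k = F/δ = 352/37.6 = 9.3617 N/mm
d = (8D³N_a·k / G)^(1/4) = (8·23.0³·14·9.3617 / (76.0×10³))^0.25
  = (167.86)^0.25 = 3.5994 mm

3.60 mm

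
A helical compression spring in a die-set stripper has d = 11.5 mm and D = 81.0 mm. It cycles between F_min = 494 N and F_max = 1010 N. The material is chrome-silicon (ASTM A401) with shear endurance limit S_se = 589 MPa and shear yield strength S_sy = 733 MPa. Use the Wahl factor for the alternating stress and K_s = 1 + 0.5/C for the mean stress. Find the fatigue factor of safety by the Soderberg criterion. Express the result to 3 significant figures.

C = D/d = 81.0/11.5 = 7.0435; K_W = (4C−1)/(4C−4)+0.615/C = 1.2114; K_s = 1+0.5/C = 1.0710
F_a = (F_max−F_min)/2 = 258 N; F_m = (F_max+F_min)/2 = 752 N
τ_a = K_W·8F_aD/(πd³) = 1.2114 × 34.991 = 42.388 MPa
τ_m = K_s·8F_mD/(πd³) = 1.0710 × 101.99 = 109.23 MPa
Soderberg: 1/n_f = τ_a/S_se + τ_m/S_sy = 42.388/589 + 109.23/733 = 0.07197 + 0.14901 = 0.22098
n_f = 1/0.22098 = 4.525

4.53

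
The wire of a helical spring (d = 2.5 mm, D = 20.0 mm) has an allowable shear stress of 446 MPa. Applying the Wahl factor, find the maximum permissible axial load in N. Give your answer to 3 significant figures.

116 N

C = D/d = 20.0/2.5 = 8.0000
K_W = (4C−1)/(4C−4) + 0.615/C = 31.000/28.000 + 0.0769 = 1.1840
τ_max = K·8FD/(πd³) → F_max = τ_allow·πd³/(8DK)
F_max = 446·π·2.5³/(8·20.0·1.1840) = 21893/189.44 = 115.57 N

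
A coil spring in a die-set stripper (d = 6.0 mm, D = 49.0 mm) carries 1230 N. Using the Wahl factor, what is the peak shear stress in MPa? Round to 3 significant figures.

838 MPa

Spring index C = D/d = 49.0/6.0 = 8.1667
K_W = (4C−1)/(4C−4) + 0.615/C = 31.667/28.667 + 0.0753 = 1.1800
τ₀ = 8FD/(πd³) = 8·1230·49.0/(π·6.0³) = 482160/678.58 = 710.54 MPa
τ_max = K·τ₀ = 1.1800 × 710.54 = 838.4 MPa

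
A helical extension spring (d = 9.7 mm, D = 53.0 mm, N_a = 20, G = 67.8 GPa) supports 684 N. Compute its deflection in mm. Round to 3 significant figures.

27.1 mm

k = Gd⁴/(8D³N_a) = (67.8×10³)(9.7⁴)/(8·53.0³·20) = 25.198 N/mm
δ = F/k = 684 / 25.198 = 27.145 mm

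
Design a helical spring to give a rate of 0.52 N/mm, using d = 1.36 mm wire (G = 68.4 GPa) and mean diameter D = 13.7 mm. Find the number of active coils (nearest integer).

22

N_a = Gd⁴/(8D³k) = (68.4×10³ × 1.36⁴)/(8 × 13.7³ × 0.52)
    = 233998 / 10696.8 = 21.88 → 22 coils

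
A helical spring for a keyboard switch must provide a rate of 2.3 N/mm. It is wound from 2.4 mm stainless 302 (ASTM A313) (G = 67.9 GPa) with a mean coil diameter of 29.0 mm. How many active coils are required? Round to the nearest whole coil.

5

N_a = Gd⁴/(8D³k) = (67.9×10³ × 2.4⁴)/(8 × 29.0³ × 2.3)
    = 2.25276e+06 / 448758 = 5.02 → 5 coils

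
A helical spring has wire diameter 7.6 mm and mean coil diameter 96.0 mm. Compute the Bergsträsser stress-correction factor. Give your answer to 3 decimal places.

C = D/d = 96.0/7.6 = 12.6316
K_B = (4C+2)/(4C−3) = 52.526/47.526 = 1.1052

1.105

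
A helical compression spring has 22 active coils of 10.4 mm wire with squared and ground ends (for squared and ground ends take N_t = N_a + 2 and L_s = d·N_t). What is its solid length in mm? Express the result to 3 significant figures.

squared and ground ends: N_t = N_a + 2 = 22 + 2 = 24
L_s = d·N_t = 10.4 × 24 = 249.6 mm

250 mm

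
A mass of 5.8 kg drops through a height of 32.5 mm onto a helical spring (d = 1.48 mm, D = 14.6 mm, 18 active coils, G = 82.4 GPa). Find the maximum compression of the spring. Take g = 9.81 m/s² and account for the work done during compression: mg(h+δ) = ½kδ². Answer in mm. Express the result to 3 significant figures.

156 mm

k = Gd⁴/(8D³N_a) = (82.4×10³)(1.48⁴)/(8·14.6³·18) = 0.88217 N/mm
W = mg = 5.8 × 9.81 = 56.898 N
½kδ² − Wδ − Wh = 0 → δ = (W + √(W² + 2kWh))/k
δ = (56.898 + √(3237.4 + 3262.6))/0.88217 = (56.898 + 80.622)/0.88217 = 155.89 mm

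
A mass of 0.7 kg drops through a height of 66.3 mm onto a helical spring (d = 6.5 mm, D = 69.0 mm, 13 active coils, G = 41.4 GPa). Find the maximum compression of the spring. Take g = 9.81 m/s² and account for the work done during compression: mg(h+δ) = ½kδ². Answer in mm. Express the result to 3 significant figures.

k = Gd⁴/(8D³N_a) = (41.4×10³)(6.5⁴)/(8·69.0³·13) = 2.1631 N/mm
W = mg = 0.7 × 9.81 = 6.867 N
½kδ² − Wδ − Wh = 0 → δ = (W + √(W² + 2kWh))/k
δ = (6.867 + √(47.156 + 1969.63))/2.1631 = (6.867 + 44.909)/2.1631 = 23.936 mm

23.9 mm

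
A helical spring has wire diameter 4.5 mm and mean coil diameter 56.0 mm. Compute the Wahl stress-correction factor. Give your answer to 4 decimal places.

C = D/d = 56.0/4.5 = 12.4444
K_W = (4C−1)/(4C−4) + 0.615/C = 48.778/45.778 + 0.0494 = 1.1150

1.1150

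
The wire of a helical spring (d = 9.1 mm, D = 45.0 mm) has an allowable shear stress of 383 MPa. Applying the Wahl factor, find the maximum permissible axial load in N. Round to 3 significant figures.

1920 N

C = D/d = 45.0/9.1 = 4.9451
K_W = (4C−1)/(4C−4) + 0.615/C = 18.780/15.780 + 0.1244 = 1.3145
τ_max = K·8FD/(πd³) → F_max = τ_allow·πd³/(8DK)
F_max = 383·π·9.1³/(8·45.0·1.3145) = 9.0672e+05/473.21 = 1916.1 N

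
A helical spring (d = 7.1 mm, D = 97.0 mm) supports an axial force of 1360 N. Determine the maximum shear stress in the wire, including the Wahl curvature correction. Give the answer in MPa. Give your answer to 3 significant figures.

Spring index C = D/d = 97.0/7.1 = 13.6620
K_W = (4C−1)/(4C−4) + 0.615/C = 53.648/50.648 + 0.0450 = 1.1042
τ₀ = 8FD/(πd³) = 8·1360·97.0/(π·7.1³) = 1.05536e+06/1124.4 = 938.59 MPa
τ_max = K·τ₀ = 1.1042 × 938.59 = 1036.4 MPa

1040 MPa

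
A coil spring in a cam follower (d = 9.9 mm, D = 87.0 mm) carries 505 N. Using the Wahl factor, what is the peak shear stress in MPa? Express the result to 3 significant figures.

Spring index C = D/d = 87.0/9.9 = 8.7879
K_W = (4C−1)/(4C−4) + 0.615/C = 34.152/31.152 + 0.0700 = 1.1663
τ₀ = 8FD/(πd³) = 8·505·87.0/(π·9.9³) = 351480/3048.3 = 115.3 MPa
τ_max = K·τ₀ = 1.1663 × 115.3 = 134.48 MPa

134 MPa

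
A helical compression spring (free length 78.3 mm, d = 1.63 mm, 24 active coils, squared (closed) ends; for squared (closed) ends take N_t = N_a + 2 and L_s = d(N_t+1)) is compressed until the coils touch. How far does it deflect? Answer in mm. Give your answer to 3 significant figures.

34.3 mm

N_t = 26; L_s = 1.63·27 = 44.01 mm
δ_solid = L₀ − L_s = 78.3 − 44.01 = 34.29 mm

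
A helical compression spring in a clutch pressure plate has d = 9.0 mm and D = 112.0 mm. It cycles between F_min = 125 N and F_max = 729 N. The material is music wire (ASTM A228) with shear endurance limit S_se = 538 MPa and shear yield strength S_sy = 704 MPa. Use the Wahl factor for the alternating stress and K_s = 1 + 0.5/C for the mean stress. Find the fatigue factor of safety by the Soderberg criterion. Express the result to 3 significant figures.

C = D/d = 112.0/9.0 = 12.4444; K_W = (4C−1)/(4C−4)+0.615/C = 1.1150; K_s = 1+0.5/C = 1.0402
F_a = (F_max−F_min)/2 = 302 N; F_m = (F_max+F_min)/2 = 427 N
τ_a = K_W·8F_aD/(πd³) = 1.1150 × 118.15 = 131.73 MPa
τ_m = K_s·8F_mD/(πd³) = 1.0402 × 167.05 = 173.77 MPa
Soderberg: 1/n_f = τ_a/S_se + τ_m/S_sy = 131.73/538 + 173.77/704 = 0.24486 + 0.24683 = 0.49168
n_f = 1/0.49168 = 2.034

2.03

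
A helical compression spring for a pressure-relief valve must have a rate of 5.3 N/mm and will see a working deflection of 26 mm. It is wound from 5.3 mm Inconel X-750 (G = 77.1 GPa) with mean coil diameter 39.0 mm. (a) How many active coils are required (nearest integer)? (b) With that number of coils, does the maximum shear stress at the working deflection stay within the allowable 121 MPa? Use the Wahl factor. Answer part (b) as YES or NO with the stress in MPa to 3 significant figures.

N_a = Gd⁴/(8D³k) = (77.1×10³)(5.3⁴)/(8·39.0³·5.3) = 24.19 → N_a = 24
Actual rate k = Gd⁴/(8D³·24) = 5.3415 N/mm
Working load F = kδ = 5.3415·26 = 138.88 N
C = 39.0/5.3 = 7.3585; K_W = (4C−1)/(4C−4)+0.615/C = 1.2015
τ_max = K_W·8FD/(πd³) = 1.2015·92.643 = 111.31 MPa
τ_max ≤ 121 MPa → acceptable

(a) 24 coils; (b) YES, τ_max = 111 MPa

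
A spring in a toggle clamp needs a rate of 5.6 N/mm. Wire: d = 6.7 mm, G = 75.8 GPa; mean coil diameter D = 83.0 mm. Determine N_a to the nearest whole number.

N_a = Gd⁴/(8D³k) = (75.8×10³ × 6.7⁴)/(8 × 83.0³ × 5.6)
    = 1.52745e+08 / 2.56161e+07 = 5.963 → 6 coils

6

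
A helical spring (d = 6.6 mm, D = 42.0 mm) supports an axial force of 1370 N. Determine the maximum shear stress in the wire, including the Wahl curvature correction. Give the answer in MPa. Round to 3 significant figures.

630 MPa

Spring index C = D/d = 42.0/6.6 = 6.3636
K_W = (4C−1)/(4C−4) + 0.615/C = 24.455/21.455 + 0.0966 = 1.2365
τ₀ = 8FD/(πd³) = 8·1370·42.0/(π·6.6³) = 460320/903.2 = 509.66 MPa
τ_max = K·τ₀ = 1.2365 × 509.66 = 630.18 MPa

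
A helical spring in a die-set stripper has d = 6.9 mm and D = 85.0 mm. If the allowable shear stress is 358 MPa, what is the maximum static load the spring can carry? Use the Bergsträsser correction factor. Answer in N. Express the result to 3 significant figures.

C = D/d = 85.0/6.9 = 12.3188
K_B = (4C+2)/(4C−3) = 51.275/46.275 = 1.1080
τ_max = K·8FD/(πd³) → F_max = τ_allow·πd³/(8DK)
F_max = 358·π·6.9³/(8·85.0·1.1080) = 3.6947e+05/753.47 = 490.36 N

490 N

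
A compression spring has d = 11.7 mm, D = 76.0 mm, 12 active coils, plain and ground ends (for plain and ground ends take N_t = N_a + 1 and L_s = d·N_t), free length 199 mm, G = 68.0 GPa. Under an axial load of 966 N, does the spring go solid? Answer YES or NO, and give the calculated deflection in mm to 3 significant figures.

k = Gd⁴/(8D³N_a) = (68.0×10³)(11.7⁴)/(8·76.0³·12) = 30.237 N/mm
N_t = 13; L_s = 11.7·13 = 152.1 mm; δ_solid = L₀ − L_s = 199 − 152.1 = 46.9 mm
δ = F/k = 966/30.237 = 31.947 mm
δ < δ_solid → spring does not go solid

NO, δ = 31.9 mm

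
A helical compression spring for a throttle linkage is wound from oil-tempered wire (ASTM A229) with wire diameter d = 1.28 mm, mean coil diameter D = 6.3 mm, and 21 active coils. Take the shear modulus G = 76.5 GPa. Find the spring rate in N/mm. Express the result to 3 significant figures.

4.89 N/mm

k = Gd⁴/(8D³N_a) = (76.5×10³ × 1.28⁴) / (8 × 6.3³ × 21)
  = 205353 / 42007.9 = 4.8884 N/mm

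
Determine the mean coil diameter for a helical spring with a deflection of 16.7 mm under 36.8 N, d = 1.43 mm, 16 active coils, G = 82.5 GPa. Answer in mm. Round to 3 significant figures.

Required rate k = F/δ = 36.8/16.7 = 2.2036 N/mm
D = (Gd⁴/(8N_a·k))^(1/3) = (82.5×10³·1.43⁴/(8·16·2.2036))^(1/3)
  = (1223.09)^(1/3) = 10.6943 mm

10.7 mm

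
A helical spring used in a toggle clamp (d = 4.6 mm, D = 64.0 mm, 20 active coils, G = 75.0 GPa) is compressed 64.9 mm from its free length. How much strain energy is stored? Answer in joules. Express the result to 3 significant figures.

1.69 J

k = Gd⁴/(8D³N_a) = (75.0×10³)(4.6⁴)/(8·64.0³·20) = 0.80063 N/mm
U = ½kδ² = 0.5 × 0.80063 × 64.9² = 1686.1 N·mm = 1.6861 J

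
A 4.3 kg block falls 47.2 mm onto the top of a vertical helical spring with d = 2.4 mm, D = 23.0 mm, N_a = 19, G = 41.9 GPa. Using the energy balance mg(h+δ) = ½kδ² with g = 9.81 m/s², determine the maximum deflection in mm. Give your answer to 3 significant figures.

k = Gd⁴/(8D³N_a) = (41.9×10³)(2.4⁴)/(8·23.0³·19) = 0.75168 N/mm
W = mg = 4.3 × 9.81 = 42.183 N
½kδ² − Wδ − Wh = 0 → δ = (W + √(W² + 2kWh))/k
δ = (42.183 + √(1779.4 + 2993.24))/0.75168 = (42.183 + 69.084)/0.75168 = 148.03 mm

148 mm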